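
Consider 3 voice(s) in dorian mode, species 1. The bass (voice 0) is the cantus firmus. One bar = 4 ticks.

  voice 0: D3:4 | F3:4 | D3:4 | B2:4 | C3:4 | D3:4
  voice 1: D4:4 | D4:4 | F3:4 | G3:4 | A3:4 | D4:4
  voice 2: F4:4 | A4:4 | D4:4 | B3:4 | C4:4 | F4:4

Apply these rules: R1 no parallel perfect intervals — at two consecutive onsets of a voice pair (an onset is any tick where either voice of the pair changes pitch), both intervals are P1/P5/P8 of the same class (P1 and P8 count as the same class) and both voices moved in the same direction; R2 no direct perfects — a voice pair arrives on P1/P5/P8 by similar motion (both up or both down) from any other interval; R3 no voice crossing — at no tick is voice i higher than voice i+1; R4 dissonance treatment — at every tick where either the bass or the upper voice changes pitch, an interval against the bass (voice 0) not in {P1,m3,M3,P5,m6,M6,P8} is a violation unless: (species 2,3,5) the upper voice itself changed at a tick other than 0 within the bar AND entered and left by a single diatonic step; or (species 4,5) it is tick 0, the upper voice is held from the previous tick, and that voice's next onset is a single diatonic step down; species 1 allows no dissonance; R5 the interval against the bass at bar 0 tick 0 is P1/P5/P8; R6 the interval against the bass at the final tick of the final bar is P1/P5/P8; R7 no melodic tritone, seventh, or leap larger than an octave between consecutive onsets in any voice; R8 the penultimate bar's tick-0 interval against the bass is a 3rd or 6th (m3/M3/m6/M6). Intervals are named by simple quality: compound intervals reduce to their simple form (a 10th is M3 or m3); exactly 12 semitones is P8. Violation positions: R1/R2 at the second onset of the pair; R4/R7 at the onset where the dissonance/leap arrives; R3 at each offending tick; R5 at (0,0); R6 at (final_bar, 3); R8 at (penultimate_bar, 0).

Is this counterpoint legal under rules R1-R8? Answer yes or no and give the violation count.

No (7 violations)

bar 0: v0=D3 v1=D4 v2=F4 (m3)
bar 1: v0=F3 v1=D4 v2=A4 (M3)
bar 2: v0=D3 v1=F3 v2=D4 (P8)
bar 3: v0=B2 v1=G3 v2=B3 (P8)
bar 4: v0=C3 v1=A3 v2=C4 (P8)
bar 5: v0=D3 v1=D4 v2=F4 (m3)
  R5 @ bar0.0: opens on m3
  R2 @ bar2.0: F3/A4 M3 -> D3/D4 P8 similar
  R1 @ bar3.0: D3/D4 P8 -> B2/B3 P8 similar
  R1 @ bar4.0: B2/B3 P8 -> C3/C4 P8 similar
  R8 @ bar4.0: penult P8 not 3rd/6th
  R2 @ bar5.0: C3/A3 M6 -> D3/D4 P8 similar
  R6 @ bar5.3: closes on m3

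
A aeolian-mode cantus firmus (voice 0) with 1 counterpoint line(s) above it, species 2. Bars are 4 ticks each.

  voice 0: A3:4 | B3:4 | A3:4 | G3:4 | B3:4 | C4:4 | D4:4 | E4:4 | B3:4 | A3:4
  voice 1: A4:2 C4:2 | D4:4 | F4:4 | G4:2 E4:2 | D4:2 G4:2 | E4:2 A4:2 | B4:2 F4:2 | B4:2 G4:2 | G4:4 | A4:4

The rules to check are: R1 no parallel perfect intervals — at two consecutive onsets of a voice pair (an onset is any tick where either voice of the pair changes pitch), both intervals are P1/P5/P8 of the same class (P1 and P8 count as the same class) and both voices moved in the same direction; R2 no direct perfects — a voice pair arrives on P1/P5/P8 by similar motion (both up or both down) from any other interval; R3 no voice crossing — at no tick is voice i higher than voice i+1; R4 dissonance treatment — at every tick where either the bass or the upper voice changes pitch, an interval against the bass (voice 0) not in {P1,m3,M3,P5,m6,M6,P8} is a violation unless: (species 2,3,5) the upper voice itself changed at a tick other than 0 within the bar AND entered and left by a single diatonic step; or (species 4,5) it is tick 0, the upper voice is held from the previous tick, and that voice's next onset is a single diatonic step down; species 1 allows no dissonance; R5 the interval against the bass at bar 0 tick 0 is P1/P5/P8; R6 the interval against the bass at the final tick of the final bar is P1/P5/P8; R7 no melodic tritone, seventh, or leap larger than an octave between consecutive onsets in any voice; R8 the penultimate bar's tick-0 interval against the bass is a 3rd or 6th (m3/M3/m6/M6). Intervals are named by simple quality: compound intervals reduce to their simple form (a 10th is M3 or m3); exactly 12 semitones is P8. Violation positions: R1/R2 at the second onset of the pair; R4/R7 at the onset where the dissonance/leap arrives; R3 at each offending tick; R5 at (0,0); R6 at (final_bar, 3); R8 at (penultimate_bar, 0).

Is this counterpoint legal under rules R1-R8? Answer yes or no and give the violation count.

bar 0: v0=A3 v1=A4 (P8)
bar 1: v0=B3 v1=D4 (m3)
bar 2: v0=A3 v1=F4 (m6)
bar 3: v0=G3 v1=G4 (P8)
bar 4: v0=B3 v1=D4 (m3)
bar 5: v0=C4 v1=E4 (M3)
bar 6: v0=D4 v1=B4 (M6)
bar 7: v0=E4 v1=B4 (P5)
bar 8: v0=B3 v1=G4 (m6)
bar 9: v0=A3 v1=A4 (P8)
  R7 @ bar6.2: B4->F4 leap 6st
  R2 @ bar7.0: D4/F4 m3 -> E4/B4 P5 similar
  R7 @ bar7.0: F4->B4 leap 6st

No (3 violations)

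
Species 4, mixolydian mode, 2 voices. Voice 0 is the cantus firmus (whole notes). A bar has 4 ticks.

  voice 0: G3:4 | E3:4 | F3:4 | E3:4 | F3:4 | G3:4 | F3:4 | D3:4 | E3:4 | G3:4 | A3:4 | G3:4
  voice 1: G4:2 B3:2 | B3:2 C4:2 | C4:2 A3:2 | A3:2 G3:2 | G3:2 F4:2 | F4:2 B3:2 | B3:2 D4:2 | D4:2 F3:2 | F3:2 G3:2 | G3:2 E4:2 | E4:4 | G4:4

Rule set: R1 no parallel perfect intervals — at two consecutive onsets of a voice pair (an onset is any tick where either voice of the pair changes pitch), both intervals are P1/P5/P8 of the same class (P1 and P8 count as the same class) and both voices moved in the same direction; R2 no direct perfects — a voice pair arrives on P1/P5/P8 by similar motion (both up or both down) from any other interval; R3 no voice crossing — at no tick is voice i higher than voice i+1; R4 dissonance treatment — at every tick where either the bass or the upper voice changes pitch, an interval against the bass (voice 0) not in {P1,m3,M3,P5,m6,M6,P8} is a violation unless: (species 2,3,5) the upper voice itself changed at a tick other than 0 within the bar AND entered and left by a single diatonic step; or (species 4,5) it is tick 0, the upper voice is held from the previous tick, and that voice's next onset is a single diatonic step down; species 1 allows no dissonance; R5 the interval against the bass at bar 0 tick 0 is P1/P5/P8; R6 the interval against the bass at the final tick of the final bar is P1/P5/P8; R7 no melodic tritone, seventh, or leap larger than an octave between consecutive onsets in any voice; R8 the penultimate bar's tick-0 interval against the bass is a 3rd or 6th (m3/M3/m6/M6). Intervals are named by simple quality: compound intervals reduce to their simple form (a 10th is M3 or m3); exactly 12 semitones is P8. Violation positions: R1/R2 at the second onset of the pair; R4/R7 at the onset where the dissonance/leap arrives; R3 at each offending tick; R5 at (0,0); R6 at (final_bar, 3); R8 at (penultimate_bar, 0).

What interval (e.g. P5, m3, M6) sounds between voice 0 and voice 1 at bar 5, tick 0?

voice 0=G3 voice 1=F4 -> m7

m7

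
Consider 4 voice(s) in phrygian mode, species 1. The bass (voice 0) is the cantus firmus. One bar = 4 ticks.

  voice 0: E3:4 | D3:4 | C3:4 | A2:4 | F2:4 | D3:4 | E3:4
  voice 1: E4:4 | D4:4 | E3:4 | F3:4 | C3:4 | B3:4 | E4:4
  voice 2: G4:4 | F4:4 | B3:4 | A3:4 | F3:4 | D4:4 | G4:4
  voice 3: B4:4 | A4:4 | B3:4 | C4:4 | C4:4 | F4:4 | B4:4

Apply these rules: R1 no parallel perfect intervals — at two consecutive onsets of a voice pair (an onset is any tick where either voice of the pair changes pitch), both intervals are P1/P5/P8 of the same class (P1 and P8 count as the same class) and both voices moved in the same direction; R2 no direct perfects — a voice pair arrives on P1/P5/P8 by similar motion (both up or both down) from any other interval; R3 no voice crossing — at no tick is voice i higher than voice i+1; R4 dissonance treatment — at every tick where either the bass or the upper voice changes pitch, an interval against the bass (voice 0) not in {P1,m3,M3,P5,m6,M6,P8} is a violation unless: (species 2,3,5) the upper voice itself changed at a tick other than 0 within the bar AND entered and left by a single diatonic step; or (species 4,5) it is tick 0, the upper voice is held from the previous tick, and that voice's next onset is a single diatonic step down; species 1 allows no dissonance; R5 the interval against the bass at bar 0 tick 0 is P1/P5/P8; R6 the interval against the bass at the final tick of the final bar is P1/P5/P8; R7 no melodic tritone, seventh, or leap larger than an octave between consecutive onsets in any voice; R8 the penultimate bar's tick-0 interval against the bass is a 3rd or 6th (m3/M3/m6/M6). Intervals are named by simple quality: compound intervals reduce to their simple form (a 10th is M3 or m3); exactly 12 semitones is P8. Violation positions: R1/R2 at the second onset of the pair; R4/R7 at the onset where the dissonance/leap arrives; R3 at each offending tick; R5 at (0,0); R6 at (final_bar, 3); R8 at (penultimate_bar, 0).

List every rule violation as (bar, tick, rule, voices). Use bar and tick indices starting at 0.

(0, 0, R5, (0, 2))
(1, 0, R1, (0, 1))
(1, 0, R1, (0, 3))
(1, 0, R1, (1, 3))
(2, 0, R1, (1, 3))
(2, 0, R2, (1, 2))
(2, 0, R2, (2, 3))
(2, 0, R4, (0, 2))
(2, 0, R4, (0, 3))
(2, 0, R7, (1,))
(2, 0, R7, (2,))
(2, 0, R7, (3,))
(3, 0, R1, (1, 3))
(3, 0, R2, (0, 2))
(4, 0, R1, (0, 2))
(4, 0, R2, (0, 1))
(5, 0, R1, (0, 2))
(5, 0, R7, (1,))
(5, 0, R8, (0, 2))
(6, 0, R2, (0, 1))
(6, 0, R2, (0, 3))
(6, 0, R2, (1, 3))
(6, 0, R7, (3,))
(6, 3, R6, (0, 2))

bar 0: v0=E3 v1=E4 v2=G4 v3=B4 downbeat P5
bar 1: v0=D3 v1=D4 v2=F4 v3=A4 downbeat P5
bar 2: v0=C3 v1=E3 v2=B3 v3=B3 downbeat M7
bar 3: v0=A2 v1=F3 v2=A3 v3=C4 downbeat m3
bar 4: v0=F2 v1=C3 v2=F3 v3=C4 downbeat P5
bar 5: v0=D3 v1=B3 v2=D4 v3=F4 downbeat m3
bar 6: v0=E3 v1=E4 v2=G4 v3=B4 downbeat P5
  -> R5 @ bar 0 tick 0 v(0, 2): opens on m3
  -> R1 @ bar 1 tick 0 v(0, 1): E3/E4 P8 -> D3/D4 P8 similar
  -> R1 @ bar 1 tick 0 v(0, 3): E3/B4 P5 -> D3/A4 P5 similar
  -> R1 @ bar 1 tick 0 v(1, 3): E4/B4 P5 -> D4/A4 P5 similar
  -> R1 @ bar 2 tick 0 v(1, 3): D4/A4 P5 -> E3/B3 P5 similar
  -> R2 @ bar 2 tick 0 v(1, 2): D4/F4 m3 -> E3/B3 P5 similar
  -> R2 @ bar 2 tick 0 v(2, 3): F4/A4 M3 -> B3/B3 P1 similar
  -> R4 @ bar 2 tick 0 v(0, 2): C3/B3 M7 untreated
  -> R4 @ bar 2 tick 0 v(0, 3): C3/B3 M7 untreated
  -> R7 @ bar 2 tick 0 v(1,): D4->E3 leap 10st
  -> R7 @ bar 2 tick 0 v(2,): F4->B3 leap 6st
  -> R7 @ bar 2 tick 0 v(3,): A4->B3 leap 10st
  -> R1 @ bar 3 tick 0 v(1, 3): E3/B3 P5 -> F3/C4 P5 similar
  -> R2 @ bar 3 tick 0 v(0, 2): C3/B3 M7 -> A2/A3 P8 similar
  -> R1 @ bar 4 tick 0 v(0, 2): A2/A3 P8 -> F2/F3 P8 similar
  -> R2 @ bar 4 tick 0 v(0, 1): A2/F3 m6 -> F2/C3 P5 similar
  -> R1 @ bar 5 tick 0 v(0, 2): F2/F3 P8 -> D3/D4 P8 similar
  -> R7 @ bar 5 tick 0 v(1,): C3->B3 leap 11st
  -> R8 @ bar 5 tick 0 v(0, 2): penult P8 not 3rd/6th
  -> R2 @ bar 6 tick 0 v(0, 1): D3/B3 M6 -> E3/E4 P8 similar
  -> R2 @ bar 6 tick 0 v(0, 3): D3/F4 m3 -> E3/B4 P5 similar
  -> R2 @ bar 6 tick 0 v(1, 3): B3/F4 TT -> E4/B4 P5 similar
  -> R7 @ bar 6 tick 0 v(3,): F4->B4 leap 6st
  -> R6 @ bar 6 tick 3 v(0, 2): closes on m3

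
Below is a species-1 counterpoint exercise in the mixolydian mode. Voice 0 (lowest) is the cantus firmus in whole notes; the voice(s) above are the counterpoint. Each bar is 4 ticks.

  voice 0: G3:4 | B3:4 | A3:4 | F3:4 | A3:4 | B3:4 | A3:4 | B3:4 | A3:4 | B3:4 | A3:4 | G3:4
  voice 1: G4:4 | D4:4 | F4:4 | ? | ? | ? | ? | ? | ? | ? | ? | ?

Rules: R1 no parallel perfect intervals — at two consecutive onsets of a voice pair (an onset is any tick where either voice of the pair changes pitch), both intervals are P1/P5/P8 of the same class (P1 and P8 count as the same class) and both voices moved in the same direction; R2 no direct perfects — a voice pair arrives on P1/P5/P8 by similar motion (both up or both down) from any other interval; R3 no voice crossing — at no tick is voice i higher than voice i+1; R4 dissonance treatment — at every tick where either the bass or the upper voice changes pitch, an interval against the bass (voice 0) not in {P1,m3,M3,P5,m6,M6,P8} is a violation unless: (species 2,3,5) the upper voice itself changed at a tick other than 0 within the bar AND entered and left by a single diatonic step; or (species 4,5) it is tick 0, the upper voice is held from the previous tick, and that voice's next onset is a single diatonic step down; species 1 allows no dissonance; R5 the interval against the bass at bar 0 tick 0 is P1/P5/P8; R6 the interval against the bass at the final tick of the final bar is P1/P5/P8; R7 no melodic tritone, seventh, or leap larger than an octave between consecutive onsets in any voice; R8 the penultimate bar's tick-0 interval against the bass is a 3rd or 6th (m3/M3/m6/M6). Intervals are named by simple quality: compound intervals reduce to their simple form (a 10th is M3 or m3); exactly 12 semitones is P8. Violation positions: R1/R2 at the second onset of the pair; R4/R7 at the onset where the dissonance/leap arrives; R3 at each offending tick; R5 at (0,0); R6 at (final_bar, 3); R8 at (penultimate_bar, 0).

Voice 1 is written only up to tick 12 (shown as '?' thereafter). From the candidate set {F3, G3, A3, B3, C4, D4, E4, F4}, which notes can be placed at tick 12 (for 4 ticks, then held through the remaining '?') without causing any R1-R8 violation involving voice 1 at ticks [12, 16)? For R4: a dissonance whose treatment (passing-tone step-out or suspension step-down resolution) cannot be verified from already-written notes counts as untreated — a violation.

F3: violates R2
G3: violates R4,R7
A3: legal
B3: violates R4,R7
C4: violates R2
D4: legal
E4: violates R4
F4: legal

{A3, D4, F4}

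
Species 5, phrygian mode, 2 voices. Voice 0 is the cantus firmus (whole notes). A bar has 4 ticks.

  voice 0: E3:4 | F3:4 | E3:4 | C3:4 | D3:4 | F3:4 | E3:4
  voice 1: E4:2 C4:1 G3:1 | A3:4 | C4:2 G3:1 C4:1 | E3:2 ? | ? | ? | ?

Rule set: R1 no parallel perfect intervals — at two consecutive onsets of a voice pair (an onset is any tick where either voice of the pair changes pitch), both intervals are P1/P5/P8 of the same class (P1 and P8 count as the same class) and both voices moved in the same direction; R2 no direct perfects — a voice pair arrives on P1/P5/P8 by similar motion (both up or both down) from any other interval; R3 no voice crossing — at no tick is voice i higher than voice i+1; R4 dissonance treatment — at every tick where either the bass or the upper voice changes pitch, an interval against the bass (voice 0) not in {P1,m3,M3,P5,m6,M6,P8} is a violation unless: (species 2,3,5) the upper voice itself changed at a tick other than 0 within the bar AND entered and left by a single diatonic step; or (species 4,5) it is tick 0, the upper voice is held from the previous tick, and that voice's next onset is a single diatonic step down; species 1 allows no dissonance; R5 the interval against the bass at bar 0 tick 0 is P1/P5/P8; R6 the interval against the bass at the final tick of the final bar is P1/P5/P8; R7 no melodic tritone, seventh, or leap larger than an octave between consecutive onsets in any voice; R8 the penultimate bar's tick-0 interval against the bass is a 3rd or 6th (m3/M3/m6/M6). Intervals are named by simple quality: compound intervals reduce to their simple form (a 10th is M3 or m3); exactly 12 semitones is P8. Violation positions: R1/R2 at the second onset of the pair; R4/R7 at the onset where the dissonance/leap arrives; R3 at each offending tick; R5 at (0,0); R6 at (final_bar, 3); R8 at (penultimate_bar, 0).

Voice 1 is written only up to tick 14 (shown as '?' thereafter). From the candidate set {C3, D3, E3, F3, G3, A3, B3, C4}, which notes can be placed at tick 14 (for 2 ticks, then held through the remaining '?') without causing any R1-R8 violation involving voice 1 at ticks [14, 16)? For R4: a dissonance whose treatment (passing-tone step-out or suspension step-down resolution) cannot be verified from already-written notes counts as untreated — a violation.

C3: legal
D3: violates R4
E3: legal
F3: violates R4
G3: legal
A3: legal
B3: violates R4
C4: legal

{A3, C3, C4, E3, G3}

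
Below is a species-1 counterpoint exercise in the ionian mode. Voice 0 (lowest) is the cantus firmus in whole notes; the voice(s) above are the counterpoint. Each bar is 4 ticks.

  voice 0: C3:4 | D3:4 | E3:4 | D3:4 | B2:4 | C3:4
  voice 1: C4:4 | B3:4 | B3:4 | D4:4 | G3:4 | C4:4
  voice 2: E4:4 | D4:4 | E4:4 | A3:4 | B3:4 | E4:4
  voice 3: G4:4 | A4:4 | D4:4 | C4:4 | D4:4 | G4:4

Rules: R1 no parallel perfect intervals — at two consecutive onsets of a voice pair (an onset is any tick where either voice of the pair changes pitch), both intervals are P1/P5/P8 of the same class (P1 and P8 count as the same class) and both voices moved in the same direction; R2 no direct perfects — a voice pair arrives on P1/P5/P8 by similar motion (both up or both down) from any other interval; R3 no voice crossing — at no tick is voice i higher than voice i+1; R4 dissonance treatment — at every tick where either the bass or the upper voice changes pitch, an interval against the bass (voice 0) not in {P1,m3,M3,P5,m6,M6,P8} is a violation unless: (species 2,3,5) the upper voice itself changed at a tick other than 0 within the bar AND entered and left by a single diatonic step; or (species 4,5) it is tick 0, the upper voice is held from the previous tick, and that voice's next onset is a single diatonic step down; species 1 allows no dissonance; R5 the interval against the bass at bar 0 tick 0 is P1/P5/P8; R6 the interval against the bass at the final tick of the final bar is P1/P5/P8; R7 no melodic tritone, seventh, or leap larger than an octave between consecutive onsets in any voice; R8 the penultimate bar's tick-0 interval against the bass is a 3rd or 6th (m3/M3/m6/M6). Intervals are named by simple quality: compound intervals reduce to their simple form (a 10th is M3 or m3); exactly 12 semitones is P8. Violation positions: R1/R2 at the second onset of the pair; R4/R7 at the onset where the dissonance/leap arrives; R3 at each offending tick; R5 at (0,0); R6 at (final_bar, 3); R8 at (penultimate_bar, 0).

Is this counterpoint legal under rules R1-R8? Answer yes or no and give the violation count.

No (19 violations)

bar 0: v0=C3 v1=C4 v2=E4 v3=G4 (P5)
bar 1: v0=D3 v1=B3 v2=D4 v3=A4 (P5)
bar 2: v0=E3 v1=B3 v2=E4 v3=D4 (m7)
bar 3: v0=D3 v1=D4 v2=A3 v3=C4 (m7)
bar 4: v0=B2 v1=G3 v2=B3 v3=D4 (m3)
bar 5: v0=C3 v1=C4 v2=E4 v3=G4 (P5)
  R5 @ bar0.0: opens on M3
  R1 @ bar1.0: C3/G4 P5 -> D3/A4 P5 similar
  R1 @ bar2.0: D3/D4 P8 -> E3/E4 P8 similar
  R3 @ bar2.0: E4 above D4
  R4 @ bar2.0: E3/D4 m7 untreated
  R3 @ bar2.1: E4 above D4
  R3 @ bar2.2: E4 above D4
  R3 @ bar2.3: E4 above D4
  R2 @ bar3.0: E3/E4 P8 -> D3/A3 P5 similar
  R3 @ bar3.0: D4 above A3
  R4 @ bar3.0: D3/C4 m7 untreated
  R3 @ bar3.1: D4 above A3
  R3 @ bar3.2: D4 above A3
  R3 @ bar3.3: D4 above A3
  R8 @ bar4.0: penult P8 not 3rd/6th
  R1 @ bar5.0: G3/D4 P5 -> C4/G4 P5 similar
  R2 @ bar5.0: B2/G3 m6 -> C3/C4 P8 similar
  R2 @ bar5.0: B2/D4 m3 -> C3/G4 P5 similar
  R6 @ bar5.3: closes on M3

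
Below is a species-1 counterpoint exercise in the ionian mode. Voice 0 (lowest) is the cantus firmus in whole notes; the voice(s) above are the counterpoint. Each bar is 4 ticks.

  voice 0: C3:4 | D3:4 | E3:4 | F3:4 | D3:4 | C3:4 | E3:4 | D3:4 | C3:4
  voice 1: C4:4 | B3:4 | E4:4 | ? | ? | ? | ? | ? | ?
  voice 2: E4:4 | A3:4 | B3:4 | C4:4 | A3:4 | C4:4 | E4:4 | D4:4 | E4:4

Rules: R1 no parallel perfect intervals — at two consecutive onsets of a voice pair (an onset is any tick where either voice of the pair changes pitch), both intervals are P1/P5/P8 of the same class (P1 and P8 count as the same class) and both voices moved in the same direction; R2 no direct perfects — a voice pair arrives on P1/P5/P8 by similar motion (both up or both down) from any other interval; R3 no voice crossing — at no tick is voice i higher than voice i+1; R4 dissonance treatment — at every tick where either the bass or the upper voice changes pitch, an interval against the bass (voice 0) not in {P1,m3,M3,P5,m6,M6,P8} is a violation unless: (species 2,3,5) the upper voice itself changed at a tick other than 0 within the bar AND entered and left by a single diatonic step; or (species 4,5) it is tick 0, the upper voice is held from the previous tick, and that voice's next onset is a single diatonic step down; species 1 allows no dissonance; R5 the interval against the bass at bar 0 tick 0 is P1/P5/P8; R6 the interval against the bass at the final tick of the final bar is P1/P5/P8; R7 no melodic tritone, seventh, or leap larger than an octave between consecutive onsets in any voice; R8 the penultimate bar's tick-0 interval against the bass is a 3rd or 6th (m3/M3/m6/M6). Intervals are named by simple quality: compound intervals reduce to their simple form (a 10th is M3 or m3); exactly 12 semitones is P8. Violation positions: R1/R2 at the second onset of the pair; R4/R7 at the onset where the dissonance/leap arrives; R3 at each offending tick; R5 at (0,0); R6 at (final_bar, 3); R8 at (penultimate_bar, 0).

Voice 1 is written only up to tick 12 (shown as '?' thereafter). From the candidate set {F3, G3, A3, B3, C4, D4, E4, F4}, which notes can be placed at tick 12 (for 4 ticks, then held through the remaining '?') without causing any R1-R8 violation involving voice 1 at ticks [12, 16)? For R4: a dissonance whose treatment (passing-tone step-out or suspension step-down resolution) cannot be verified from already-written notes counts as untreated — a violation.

{A3, C4}

F3: violates R7
G3: violates R4
A3: legal
B3: violates R4
C4: legal
D4: violates R3
E4: violates R3,R4
F4: violates R1,R3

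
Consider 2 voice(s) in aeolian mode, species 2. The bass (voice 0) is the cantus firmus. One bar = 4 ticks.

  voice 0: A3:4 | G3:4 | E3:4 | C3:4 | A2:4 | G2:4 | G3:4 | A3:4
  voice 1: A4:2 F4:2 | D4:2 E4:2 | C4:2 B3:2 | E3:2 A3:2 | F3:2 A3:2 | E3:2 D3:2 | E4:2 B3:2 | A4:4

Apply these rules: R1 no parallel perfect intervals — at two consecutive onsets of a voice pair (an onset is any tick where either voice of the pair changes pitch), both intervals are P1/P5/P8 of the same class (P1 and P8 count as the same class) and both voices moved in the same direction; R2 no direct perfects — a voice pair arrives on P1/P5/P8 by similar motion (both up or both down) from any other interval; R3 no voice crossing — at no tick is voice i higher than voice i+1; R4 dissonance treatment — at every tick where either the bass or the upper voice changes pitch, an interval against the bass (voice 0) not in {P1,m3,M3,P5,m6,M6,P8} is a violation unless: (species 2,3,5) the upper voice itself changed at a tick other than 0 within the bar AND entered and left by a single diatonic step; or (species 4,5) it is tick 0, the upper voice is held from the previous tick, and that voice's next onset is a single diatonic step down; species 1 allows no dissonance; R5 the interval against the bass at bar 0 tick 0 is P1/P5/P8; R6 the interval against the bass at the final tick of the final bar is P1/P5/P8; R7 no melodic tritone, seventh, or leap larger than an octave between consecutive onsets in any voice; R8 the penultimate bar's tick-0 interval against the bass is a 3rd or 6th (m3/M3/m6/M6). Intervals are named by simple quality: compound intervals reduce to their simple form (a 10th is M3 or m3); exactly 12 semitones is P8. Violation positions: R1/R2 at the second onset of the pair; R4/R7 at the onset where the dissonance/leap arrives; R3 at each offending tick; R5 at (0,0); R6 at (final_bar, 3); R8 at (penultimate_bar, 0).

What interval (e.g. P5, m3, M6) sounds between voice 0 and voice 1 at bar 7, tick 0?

P8

voice 0=A3 voice 1=A4 -> P8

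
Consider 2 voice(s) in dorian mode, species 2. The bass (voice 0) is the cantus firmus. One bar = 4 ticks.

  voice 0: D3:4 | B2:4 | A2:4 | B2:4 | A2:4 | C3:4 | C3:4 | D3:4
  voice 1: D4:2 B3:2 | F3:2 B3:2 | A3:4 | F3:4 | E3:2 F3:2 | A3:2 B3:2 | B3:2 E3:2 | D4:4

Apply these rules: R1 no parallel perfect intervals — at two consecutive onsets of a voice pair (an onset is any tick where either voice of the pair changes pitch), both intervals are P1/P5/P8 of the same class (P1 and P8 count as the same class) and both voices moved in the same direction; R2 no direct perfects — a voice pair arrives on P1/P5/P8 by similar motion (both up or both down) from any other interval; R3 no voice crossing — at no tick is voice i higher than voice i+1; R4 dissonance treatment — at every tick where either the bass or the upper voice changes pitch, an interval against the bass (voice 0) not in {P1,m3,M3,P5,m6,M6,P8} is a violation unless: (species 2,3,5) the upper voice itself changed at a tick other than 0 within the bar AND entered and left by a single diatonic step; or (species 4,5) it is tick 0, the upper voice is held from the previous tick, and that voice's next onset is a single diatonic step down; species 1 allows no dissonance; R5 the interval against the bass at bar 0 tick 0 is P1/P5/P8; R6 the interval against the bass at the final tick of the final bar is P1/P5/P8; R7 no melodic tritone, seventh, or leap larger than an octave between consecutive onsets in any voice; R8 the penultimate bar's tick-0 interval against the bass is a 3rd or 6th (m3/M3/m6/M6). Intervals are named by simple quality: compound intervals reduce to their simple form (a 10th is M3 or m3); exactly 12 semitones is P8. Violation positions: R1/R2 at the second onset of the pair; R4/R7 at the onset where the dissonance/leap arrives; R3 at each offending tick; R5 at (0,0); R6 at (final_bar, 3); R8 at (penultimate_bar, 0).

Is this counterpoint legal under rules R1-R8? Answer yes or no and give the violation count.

bar 0: v0=D3 v1=D4 (P8)
bar 1: v0=B2 v1=F3 (TT)
bar 2: v0=A2 v1=A3 (P8)
bar 3: v0=B2 v1=F3 (TT)
bar 4: v0=A2 v1=E3 (P5)
bar 5: v0=C3 v1=A3 (M6)
bar 6: v0=C3 v1=B3 (M7)
bar 7: v0=D3 v1=D4 (P8)
  R4 @ bar1.0: B2/F3 TT untreated
  R7 @ bar1.0: B3->F3 leap 6st
  R7 @ bar1.2: F3->B3 leap 6st
  R1 @ bar2.0: B2/B3 P8 -> A2/A3 P8 similar
  R4 @ bar3.0: B2/F3 TT untreated
  R2 @ bar4.0: B2/F3 TT -> A2/E3 P5 similar
  R4 @ bar5.2: C3/B3 M7 untreated
  R8 @ bar6.0: penult M7 not 3rd/6th
  R2 @ bar7.0: C3/E3 M3 -> D3/D4 P8 similar
  R7 @ bar7.0: E3->D4 leap 10st

No (10 violations)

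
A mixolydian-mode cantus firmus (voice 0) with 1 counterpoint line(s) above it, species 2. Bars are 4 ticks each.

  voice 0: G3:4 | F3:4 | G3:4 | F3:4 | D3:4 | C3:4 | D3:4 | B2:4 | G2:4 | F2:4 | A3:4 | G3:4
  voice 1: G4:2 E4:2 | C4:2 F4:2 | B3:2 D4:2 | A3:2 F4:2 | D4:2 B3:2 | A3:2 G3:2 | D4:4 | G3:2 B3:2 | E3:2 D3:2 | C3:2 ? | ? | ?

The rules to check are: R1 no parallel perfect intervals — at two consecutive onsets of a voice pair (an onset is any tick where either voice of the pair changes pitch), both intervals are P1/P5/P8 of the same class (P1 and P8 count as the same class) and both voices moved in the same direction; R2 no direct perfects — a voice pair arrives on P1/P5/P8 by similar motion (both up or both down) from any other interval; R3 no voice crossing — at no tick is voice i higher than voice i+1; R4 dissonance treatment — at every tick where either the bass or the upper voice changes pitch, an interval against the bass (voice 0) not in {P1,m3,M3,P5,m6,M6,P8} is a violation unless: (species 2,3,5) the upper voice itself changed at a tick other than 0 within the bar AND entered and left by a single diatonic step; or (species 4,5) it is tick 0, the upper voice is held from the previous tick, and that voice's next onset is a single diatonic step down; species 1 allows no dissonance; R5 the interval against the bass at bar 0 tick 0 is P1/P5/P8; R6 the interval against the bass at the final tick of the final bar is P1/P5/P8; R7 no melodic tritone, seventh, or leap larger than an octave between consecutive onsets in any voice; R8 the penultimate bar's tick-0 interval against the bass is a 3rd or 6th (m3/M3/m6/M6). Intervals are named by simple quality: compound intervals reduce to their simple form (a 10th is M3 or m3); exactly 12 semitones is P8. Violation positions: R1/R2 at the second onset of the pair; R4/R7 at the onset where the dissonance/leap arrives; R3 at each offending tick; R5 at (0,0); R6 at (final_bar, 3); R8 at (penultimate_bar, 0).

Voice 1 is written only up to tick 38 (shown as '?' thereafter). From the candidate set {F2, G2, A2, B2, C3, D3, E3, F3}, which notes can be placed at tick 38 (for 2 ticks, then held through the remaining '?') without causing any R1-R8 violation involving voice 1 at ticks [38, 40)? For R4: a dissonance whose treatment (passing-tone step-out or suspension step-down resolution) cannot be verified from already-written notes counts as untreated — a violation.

F2: legal
G2: violates R4
A2: legal
B2: violates R4
C3: legal
D3: legal
E3: violates R4
F3: legal

{A2, C3, D3, F2, F3}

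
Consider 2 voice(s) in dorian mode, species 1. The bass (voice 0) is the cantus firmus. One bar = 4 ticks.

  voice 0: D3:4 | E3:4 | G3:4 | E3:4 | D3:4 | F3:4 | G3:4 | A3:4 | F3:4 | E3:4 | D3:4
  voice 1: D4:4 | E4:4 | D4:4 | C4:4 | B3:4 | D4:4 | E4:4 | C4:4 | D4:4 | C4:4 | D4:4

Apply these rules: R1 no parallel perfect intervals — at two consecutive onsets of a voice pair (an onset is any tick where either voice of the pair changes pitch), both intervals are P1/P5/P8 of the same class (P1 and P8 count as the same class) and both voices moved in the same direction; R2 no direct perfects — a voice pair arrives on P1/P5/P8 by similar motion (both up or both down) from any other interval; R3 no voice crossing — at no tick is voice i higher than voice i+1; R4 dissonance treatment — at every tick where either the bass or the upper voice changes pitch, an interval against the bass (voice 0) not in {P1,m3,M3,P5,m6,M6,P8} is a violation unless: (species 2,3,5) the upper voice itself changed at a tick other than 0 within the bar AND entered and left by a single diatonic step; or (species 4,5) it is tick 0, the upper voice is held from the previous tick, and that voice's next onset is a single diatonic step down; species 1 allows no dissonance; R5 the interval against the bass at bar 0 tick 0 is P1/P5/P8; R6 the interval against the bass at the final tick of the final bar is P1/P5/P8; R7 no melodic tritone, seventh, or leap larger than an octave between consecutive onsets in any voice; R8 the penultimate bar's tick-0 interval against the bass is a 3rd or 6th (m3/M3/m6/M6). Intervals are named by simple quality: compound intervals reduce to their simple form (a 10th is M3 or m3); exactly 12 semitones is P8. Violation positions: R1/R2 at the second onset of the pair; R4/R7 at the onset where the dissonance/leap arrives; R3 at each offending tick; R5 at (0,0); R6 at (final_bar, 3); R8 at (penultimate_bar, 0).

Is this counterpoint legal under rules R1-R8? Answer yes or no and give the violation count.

No (1 violations)

bar 0: v0=D3 v1=D4 (P8)
bar 1: v0=E3 v1=E4 (P8)
bar 2: v0=G3 v1=D4 (P5)
bar 3: v0=E3 v1=C4 (m6)
bar 4: v0=D3 v1=B3 (M6)
bar 5: v0=F3 v1=D4 (M6)
bar 6: v0=G3 v1=E4 (M6)
bar 7: v0=A3 v1=C4 (m3)
bar 8: v0=F3 v1=D4 (M6)
bar 9: v0=E3 v1=C4 (m6)
bar 10: v0=D3 v1=D4 (P8)
  R1 @ bar1.0: D3/D4 P8 -> E3/E4 P8 similar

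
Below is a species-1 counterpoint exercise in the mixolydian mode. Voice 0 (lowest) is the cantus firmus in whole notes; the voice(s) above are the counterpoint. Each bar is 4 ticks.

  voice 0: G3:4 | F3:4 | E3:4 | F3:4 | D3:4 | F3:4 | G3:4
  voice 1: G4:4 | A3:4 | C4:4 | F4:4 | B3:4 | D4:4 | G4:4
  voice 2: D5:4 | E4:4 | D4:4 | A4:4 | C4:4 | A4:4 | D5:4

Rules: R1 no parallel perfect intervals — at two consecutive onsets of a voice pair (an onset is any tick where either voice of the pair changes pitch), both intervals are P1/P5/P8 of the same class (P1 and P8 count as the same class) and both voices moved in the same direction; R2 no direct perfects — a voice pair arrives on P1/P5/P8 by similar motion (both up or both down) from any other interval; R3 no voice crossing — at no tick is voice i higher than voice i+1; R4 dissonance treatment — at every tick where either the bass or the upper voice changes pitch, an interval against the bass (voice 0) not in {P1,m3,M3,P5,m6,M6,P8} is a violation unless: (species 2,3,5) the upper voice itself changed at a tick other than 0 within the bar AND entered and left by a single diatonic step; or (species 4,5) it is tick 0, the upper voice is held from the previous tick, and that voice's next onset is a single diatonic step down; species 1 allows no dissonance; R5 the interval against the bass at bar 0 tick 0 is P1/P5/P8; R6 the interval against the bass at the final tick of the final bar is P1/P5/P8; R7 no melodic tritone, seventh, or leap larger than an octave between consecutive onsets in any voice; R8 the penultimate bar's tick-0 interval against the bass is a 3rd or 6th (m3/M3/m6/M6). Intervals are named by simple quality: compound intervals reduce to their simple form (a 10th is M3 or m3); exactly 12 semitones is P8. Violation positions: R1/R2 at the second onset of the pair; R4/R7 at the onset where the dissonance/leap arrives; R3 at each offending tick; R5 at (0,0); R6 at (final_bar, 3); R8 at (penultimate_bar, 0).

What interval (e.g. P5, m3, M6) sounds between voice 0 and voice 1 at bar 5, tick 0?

voice 0=F3 voice 1=D4 -> M6

M6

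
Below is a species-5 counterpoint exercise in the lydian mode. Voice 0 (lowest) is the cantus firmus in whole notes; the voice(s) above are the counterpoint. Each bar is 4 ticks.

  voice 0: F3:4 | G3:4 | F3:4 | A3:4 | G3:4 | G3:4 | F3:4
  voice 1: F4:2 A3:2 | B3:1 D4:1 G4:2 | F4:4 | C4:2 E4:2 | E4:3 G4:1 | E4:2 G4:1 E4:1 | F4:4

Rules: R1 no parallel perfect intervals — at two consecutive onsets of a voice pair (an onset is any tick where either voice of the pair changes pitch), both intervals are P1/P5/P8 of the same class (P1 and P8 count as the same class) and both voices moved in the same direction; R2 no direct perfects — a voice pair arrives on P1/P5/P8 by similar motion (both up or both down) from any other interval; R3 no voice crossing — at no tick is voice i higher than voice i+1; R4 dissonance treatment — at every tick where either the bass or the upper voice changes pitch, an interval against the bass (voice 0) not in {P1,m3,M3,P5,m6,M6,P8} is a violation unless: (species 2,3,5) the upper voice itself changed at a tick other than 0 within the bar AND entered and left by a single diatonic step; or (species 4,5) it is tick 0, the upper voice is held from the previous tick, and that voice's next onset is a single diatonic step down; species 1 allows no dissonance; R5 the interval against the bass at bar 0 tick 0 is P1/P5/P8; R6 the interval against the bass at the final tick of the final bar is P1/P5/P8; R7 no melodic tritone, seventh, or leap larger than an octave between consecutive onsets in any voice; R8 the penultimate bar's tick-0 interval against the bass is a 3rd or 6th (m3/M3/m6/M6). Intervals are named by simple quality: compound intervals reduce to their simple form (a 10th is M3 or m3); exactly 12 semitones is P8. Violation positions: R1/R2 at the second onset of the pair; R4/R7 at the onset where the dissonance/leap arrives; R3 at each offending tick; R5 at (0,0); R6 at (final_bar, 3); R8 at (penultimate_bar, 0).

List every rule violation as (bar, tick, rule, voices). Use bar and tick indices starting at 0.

(2, 0, R1, (0, 1))

bar 0: v0=F3 v1=F4 downbeat P8
bar 1: v0=G3 v1=B3 downbeat M3
bar 2: v0=F3 v1=F4 downbeat P8
bar 3: v0=A3 v1=C4 downbeat m3
bar 4: v0=G3 v1=E4 downbeat M6
bar 5: v0=G3 v1=E4 downbeat M6
bar 6: v0=F3 v1=F4 downbeat P8
  -> R1 @ bar 2 tick 0 v(0, 1): G3/G4 P8 -> F3/F4 P8 similar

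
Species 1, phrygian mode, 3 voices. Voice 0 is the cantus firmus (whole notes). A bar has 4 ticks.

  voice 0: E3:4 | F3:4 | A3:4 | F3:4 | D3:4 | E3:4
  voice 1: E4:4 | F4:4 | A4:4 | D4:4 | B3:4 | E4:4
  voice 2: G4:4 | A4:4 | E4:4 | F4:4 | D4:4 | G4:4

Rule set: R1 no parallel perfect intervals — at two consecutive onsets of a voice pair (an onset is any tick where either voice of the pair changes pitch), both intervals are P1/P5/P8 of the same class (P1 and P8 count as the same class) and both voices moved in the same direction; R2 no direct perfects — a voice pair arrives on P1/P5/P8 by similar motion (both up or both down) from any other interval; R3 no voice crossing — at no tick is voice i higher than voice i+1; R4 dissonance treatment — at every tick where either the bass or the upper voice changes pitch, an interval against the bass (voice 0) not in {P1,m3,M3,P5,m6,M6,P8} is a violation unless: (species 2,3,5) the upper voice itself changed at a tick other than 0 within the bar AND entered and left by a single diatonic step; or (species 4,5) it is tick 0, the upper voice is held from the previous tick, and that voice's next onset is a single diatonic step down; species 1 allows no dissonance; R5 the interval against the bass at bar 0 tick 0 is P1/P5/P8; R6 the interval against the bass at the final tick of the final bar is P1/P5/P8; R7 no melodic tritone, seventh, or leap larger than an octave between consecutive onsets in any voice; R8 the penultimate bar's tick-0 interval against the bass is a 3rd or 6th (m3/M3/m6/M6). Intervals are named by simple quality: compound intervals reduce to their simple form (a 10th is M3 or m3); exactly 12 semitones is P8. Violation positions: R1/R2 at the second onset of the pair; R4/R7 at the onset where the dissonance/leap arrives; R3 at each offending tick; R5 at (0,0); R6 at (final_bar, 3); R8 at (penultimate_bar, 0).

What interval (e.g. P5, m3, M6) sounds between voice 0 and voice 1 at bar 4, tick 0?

voice 0=D3 voice 1=B3 -> M6

M6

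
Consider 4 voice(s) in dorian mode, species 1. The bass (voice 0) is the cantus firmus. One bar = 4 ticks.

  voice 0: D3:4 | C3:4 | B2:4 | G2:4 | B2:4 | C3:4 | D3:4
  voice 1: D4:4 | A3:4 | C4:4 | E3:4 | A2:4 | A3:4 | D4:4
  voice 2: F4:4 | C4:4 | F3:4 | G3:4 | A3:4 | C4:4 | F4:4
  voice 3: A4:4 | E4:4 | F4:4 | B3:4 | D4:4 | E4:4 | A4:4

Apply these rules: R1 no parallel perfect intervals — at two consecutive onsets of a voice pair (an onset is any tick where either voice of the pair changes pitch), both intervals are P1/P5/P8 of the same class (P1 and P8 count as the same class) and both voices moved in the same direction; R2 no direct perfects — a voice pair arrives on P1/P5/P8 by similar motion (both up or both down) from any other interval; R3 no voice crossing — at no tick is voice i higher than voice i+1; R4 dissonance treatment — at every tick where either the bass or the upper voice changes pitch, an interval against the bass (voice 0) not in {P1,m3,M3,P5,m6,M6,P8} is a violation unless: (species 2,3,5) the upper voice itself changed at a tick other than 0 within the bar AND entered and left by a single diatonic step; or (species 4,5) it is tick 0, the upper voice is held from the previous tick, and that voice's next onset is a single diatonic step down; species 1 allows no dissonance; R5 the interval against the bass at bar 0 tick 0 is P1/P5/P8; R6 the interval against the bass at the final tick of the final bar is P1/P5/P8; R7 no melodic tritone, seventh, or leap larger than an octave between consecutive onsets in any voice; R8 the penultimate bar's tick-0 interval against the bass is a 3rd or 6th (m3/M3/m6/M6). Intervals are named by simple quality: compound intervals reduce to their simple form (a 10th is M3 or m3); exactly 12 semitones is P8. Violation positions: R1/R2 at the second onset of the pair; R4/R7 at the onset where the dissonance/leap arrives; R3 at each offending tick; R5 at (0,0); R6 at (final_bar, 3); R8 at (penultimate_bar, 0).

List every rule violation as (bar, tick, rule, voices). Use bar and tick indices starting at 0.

(0, 0, R5, (0, 2))
(1, 0, R1, (1, 3))
(1, 0, R2, (0, 2))
(2, 0, R3, (1, 2))
(2, 0, R4, (0, 1))
(2, 0, R4, (0, 2))
(2, 0, R4, (0, 3))
(2, 1, R3, (1, 2))
(2, 2, R3, (1, 2))
(2, 3, R3, (1, 2))
(3, 0, R2, (1, 3))
(3, 0, R7, (3,))
(4, 0, R3, (0, 1))
(4, 0, R4, (0, 1))
(4, 0, R4, (0, 2))
(4, 1, R3, (0, 1))
(4, 2, R3, (0, 1))
(4, 3, R3, (0, 1))
(5, 0, R2, (0, 2))
(5, 0, R2, (1, 3))
(5, 0, R8, (0, 2))
(6, 0, R1, (1, 3))
(6, 0, R2, (0, 1))
(6, 0, R2, (0, 3))
(6, 3, R6, (0, 2))

bar 0: v0=D3 v1=D4 v2=F4 v3=A4 downbeat P5
bar 1: v0=C3 v1=A3 v2=C4 v3=E4 downbeat M3
bar 2: v0=B2 v1=C4 v2=F3 v3=F4 downbeat TT
bar 3: v0=G2 v1=E3 v2=G3 v3=B3 downbeat M3
bar 4: v0=B2 v1=A2 v2=A3 v3=D4 downbeat m3
bar 5: v0=C3 v1=A3 v2=C4 v3=E4 downbeat M3
bar 6: v0=D3 v1=D4 v2=F4 v3=A4 downbeat P5
  -> R5 @ bar 0 tick 0 v(0, 2): opens on m3
  -> R1 @ bar 1 tick 0 v(1, 3): D4/A4 P5 -> A3/E4 P5 similar
  -> R2 @ bar 1 tick 0 v(0, 2): D3/F4 m3 -> C3/C4 P8 similar
  -> R3 @ bar 2 tick 0 v(1, 2): C4 above F3
  -> R4 @ bar 2 tick 0 v(0, 1): B2/C4 m2 untreated
  -> R4 @ bar 2 tick 0 v(0, 2): B2/F3 TT untreated
  -> R4 @ bar 2 tick 0 v(0, 3): B2/F4 TT untreated
  -> R3 @ bar 2 tick 1 v(1, 2): C4 above F3
  -> R3 @ bar 2 tick 2 v(1, 2): C4 above F3
  -> R3 @ bar 2 tick 3 v(1, 2): C4 above F3
  -> R2 @ bar 3 tick 0 v(1, 3): C4/F4 P4 -> E3/B3 P5 similar
  -> R7 @ bar 3 tick 0 v(3,): F4->B3 leap 6st
  -> R3 @ bar 4 tick 0 v(0, 1): B2 above A2
  -> R4 @ bar 4 tick 0 v(0, 1): B2/A2 M2 untreated
  -> R4 @ bar 4 tick 0 v(0, 2): B2/A3 m7 untreated
  -> R3 @ bar 4 tick 1 v(0, 1): B2 above A2
  -> R3 @ bar 4 tick 2 v(0, 1): B2 above A2
  -> R3 @ bar 4 tick 3 v(0, 1): B2 above A2
  -> R2 @ bar 5 tick 0 v(0, 2): B2/A3 m7 -> C3/C4 P8 similar
  -> R2 @ bar 5 tick 0 v(1, 3): A2/D4 P4 -> A3/E4 P5 similar
  -> R8 @ bar 5 tick 0 v(0, 2): penult P8 not 3rd/6th
  -> R1 @ bar 6 tick 0 v(1, 3): A3/E4 P5 -> D4/A4 P5 similar
  -> R2 @ bar 6 tick 0 v(0, 1): C3/A3 M6 -> D3/D4 P8 similar
  -> R2 @ bar 6 tick 0 v(0, 3): C3/E4 M3 -> D3/A4 P5 similar
  -> R6 @ bar 6 tick 3 v(0, 2): closes on m3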